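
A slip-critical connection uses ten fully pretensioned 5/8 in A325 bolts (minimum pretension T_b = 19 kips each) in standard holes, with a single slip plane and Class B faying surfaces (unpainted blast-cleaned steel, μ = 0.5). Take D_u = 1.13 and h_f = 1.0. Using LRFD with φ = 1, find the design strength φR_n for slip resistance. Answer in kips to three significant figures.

107 kips

R_n = μ · D_u · h_f · T_b · n_s · n_b = 0.5 × 1.13 × 1.0 × 19 × 1 × 10 = 107.3 kips.
Design strength φR_n = 1 × 107.3 = 107 kips.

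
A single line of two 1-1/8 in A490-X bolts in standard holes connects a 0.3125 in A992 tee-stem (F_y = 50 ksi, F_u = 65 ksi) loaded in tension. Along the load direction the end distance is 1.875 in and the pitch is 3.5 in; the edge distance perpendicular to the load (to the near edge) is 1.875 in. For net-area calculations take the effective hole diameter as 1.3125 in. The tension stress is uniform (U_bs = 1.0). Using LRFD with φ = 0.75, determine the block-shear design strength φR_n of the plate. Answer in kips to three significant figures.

Shear plane L_v = 1.875 + 1·3.5 = 5.375 in; A_gv = 5.375 × 0.3125 = 1.68 in².
A_nv = (5.375 − 1.5·1.3125) × 0.3125 = 1.064 in².
A_nt = (1.875 − 0.5·1.3125) × 0.3125 = 0.3809 in².
0.6 F_u A_nv = 41.51 kips; 0.6 F_y A_gv = 50.39 kips → shear rupture governs the shear term.
R_n = 41.51 + 1.0 × 65 × 0.3809 = 66.27 kips.
Design strength φR_n = 0.75 × 66.27 = 49.7 kips.

49.7 kips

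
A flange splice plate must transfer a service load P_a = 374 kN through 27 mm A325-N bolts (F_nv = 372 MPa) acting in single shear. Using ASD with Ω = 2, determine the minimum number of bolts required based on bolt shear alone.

4 bolts

A_b = π·27²/4 = 572.6 mm².
Per-bolt allowable strength R_n/Ω = 372 × 572.6 × 1 / 1000 / 2 = 106.5 kN.
n ≥ 374 / 106.5 = 3.512 → use 4 bolts.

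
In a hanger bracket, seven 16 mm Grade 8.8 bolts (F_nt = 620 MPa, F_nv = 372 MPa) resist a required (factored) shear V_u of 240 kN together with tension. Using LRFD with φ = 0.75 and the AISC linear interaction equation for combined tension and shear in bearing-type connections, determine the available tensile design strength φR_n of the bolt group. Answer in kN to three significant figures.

A_b = π·16²/4 = 201.1 mm²; f_rv = 240 × 1000 / (7 × 201.1) = 170.5 MPa.
F'_nt = 1.3 F_nt − (F_nt / φF_nv) f_rv = 1.3·620 − (620/(0.75·372))·170.5 = 427.1 MPa, capped at F_nt → F'_nt = 427.1 MPa.
R_n = F'_nt · A_b · n = 427.1 × 201.1 × 7 / 1000 = 601.1 kN.
Design strength φR_n = 0.75 × 601.1 = 451 kN.

451 kN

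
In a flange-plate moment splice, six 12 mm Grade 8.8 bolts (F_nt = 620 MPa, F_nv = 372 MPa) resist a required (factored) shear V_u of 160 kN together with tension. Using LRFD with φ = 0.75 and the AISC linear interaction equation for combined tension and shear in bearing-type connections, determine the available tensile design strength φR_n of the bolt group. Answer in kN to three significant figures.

144 kN

A_b = π·12²/4 = 113.1 mm²; f_rv = 160 × 1000 / (6 × 113.1) = 235.8 MPa.
F'_nt = 1.3 F_nt − (F_nt / φF_nv) f_rv = 1.3·620 − (620/(0.75·372))·235.8 = 282 MPa, capped at F_nt → F'_nt = 282 MPa.
R_n = F'_nt · A_b · n = 282 × 113.1 × 6 / 1000 = 191.4 kN.
Design strength φR_n = 0.75 × 191.4 = 144 kN.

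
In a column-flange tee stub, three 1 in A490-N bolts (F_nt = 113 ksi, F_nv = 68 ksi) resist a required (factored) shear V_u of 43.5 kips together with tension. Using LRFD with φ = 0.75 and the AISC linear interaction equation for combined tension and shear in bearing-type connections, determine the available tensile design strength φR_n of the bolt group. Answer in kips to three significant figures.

187 kips

A_b = π·1²/4 = 0.7854 in²; f_rv = 43.5 / (3 × 0.7854) = 18.46 ksi.
F'_nt = 1.3 F_nt − (F_nt / φF_nv) f_rv = 1.3·113 − (113/(0.75·68))·18.46 = 106 ksi, capped at F_nt → F'_nt = 106 ksi.
R_n = F'_nt · A_b · n = 106 × 0.7854 × 3 = 249.7 kips.
Design strength φR_n = 0.75 × 249.7 = 187 kips.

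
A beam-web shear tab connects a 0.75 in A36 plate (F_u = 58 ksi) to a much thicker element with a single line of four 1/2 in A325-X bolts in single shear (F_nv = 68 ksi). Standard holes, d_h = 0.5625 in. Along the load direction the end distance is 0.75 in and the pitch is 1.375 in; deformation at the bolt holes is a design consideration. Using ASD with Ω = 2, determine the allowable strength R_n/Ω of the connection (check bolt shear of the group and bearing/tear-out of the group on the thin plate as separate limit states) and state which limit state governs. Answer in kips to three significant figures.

Bolt shear: A_b = π·0.5²/4 = 0.1963 in²; R_n = 68 × 0.1963 × 4 × 1 = 53.41 kips → 53.41 / 2 = 26.7 kips.
Bearing (1.2 l_c t F_u ≤ 2.4 d t F_u): upper limit = 2.4·0.5·0.75·58 = 52.2 kips.
  Edge l_c = 0.75 − 0.5625/2 = 0.4688 → r_n = 24.47 kips; interior l_c = 1.375 − 0.5625 = 0.8125 → r_n = 42.41 kips.
  R_n,bearing = 1·24.47 + 3·42.41 = 151.7 kips → 151.7 / 2 = 75.9 kips.
Bolt shear governs: 26.7 kips.

26.7 kips (bolt shear governs)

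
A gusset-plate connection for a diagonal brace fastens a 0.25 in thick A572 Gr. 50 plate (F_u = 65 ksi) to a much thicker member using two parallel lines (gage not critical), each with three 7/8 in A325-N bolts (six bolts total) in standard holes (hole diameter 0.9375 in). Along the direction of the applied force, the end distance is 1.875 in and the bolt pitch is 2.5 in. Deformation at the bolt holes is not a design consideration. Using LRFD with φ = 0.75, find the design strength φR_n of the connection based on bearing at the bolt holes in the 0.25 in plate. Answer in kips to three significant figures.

Per bolt r_n = 1.5 l_c t F_u ≤ 3.0 d t F_u; upper limit = 3.0 × 0.875 × 0.25 × 65 = 42.66 kips.
Edge bolt: l_c = 1.875 − 0.9375/2 = 1.406 in → 1.5 × 1.406 × 0.25 × 65 = 34.28 → r_n = 34.28 kips.
Interior bolts: l_c = 2.5 − 0.9375 = 1.562 in → 1.5 × 1.562 × 0.25 × 65 = 38.09 → r_n = 38.09 kips.
R_n = 2 × 34.28 + 4 × 38.09 = 220.9 kips.
Design strength φR_n = 0.75 × 220.9 = 166 kips.

166 kips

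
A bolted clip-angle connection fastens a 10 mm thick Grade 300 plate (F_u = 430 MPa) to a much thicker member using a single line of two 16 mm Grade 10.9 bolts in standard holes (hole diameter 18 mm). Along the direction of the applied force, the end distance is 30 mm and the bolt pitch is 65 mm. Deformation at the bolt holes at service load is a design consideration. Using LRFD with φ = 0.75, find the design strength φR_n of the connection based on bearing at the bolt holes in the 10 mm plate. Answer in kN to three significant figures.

205 kN

Per bolt r_n = 1.2 l_c t F_u ≤ 2.4 d t F_u; upper limit = 2.4 × 16 × 10 × 430 / 1000 = 165.1 kN.
Edge bolt: l_c = 30 − 18/2 = 21 mm → 1.2 × 21 × 10 × 430 / 1000 = 108.4 → r_n = 108.4 kN.
Interior bolts: l_c = 65 − 18 = 47 mm → 1.2 × 47 × 10 × 430 / 1000 = 242.5 → r_n = 165.1 kN.
R_n = 1 × 108.4 + 1 × 165.1 = 273.5 kN.
Design strength φR_n = 0.75 × 273.5 = 205 kN.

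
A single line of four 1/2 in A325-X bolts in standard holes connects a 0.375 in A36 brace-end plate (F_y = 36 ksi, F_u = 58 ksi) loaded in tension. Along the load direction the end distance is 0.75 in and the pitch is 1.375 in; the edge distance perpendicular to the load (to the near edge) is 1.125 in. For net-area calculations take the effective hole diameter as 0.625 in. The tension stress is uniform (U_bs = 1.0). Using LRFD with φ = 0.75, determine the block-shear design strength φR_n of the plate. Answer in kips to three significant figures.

Shear plane L_v = 0.75 + 3·1.375 = 4.875 in; A_gv = 4.875 × 0.375 = 1.828 in².
A_nv = (4.875 − 3.5·0.625) × 0.375 = 1.008 in².
A_nt = (1.125 − 0.5·0.625) × 0.375 = 0.3047 in².
0.6 F_u A_nv = 35.07 kips; 0.6 F_y A_gv = 39.49 kips → shear rupture governs the shear term.
R_n = 35.07 + 1.0 × 58 × 0.3047 = 52.74 kips.
Design strength φR_n = 0.75 × 52.74 = 39.6 kips.

39.6 kips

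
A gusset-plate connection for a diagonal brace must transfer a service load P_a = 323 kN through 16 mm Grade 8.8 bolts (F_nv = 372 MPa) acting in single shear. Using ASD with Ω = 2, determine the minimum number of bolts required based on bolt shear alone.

9 bolts

A_b = π·16²/4 = 201.1 mm².
Per-bolt allowable strength R_n/Ω = 372 × 201.1 × 1 / 1000 / 2 = 37.4 kN.
n ≥ 323 / 37.4 = 8.637 → use 9 bolts.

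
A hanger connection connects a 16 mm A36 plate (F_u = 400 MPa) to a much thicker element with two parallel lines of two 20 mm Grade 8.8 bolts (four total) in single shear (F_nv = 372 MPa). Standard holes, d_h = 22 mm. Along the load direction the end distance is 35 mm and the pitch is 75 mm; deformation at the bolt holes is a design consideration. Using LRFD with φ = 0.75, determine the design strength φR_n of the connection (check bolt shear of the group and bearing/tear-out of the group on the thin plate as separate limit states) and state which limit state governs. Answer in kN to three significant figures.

Bolt shear: A_b = π·20²/4 = 314.2 mm²; R_n = 372 × 314.2 × 4 × 1 / 1000 = 467.5 kN → 0.75 × 467.5 = 351 kN.
Bearing (1.2 l_c t F_u ≤ 2.4 d t F_u): upper limit = 2.4·20·16·400 / 1000 = 307.2 kN.
  Edge l_c = 35 − 22/2 = 24 → r_n = 184.3 kN; interior l_c = 75 − 22 = 53 → r_n = 307.2 kN.
  R_n,bearing = 2·184.3 + 2·307.2 = 983 kN → 0.75 × 983 = 737 kN.
Bolt shear governs: 351 kN.

351 kN (bolt shear governs)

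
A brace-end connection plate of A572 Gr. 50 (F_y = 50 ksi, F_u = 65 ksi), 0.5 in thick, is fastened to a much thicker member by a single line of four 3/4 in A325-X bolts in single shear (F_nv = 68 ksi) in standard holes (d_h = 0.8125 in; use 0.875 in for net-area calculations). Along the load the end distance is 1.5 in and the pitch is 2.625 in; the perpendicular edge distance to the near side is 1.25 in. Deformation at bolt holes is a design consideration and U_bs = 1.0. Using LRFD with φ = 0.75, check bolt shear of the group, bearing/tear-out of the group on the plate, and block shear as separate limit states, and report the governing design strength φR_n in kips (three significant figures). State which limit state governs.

Bolt shear: A_b = π·0.75²/4 = 0.4418 in²; R_n = 68 × 0.4418 × 4 × 1 = 120.2 kips → 0.75 × 120.2 = 90.1 kips.
Bearing: edge l_c = 1.094, r_n = 42.66 kips; interior l_c = 1.812, r_n = 58.5 kips; R_n = 42.66 + 3·58.5 = 218.2 kips → 164 kips.
Block shear: A_gv = 4.688, A_nv = 3.156, A_nt = 0.4062 in²; R_n = min(0.6F_uA_nv, 0.6F_yA_gv) + U_bs·F_u·A_nt = 149.5 kips → 112 kips.
Bolt shear governs: 90.1 kips.

90.1 kips (bolt shear governs)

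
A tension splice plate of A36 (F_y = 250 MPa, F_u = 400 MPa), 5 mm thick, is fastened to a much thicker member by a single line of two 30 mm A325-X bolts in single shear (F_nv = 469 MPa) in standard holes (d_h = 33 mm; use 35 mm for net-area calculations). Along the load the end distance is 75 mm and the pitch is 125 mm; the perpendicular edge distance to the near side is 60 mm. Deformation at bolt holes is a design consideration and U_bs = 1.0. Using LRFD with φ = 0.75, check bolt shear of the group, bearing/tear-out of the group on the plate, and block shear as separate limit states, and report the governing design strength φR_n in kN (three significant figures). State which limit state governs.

Bolt shear: A_b = π·30²/4 = 706.9 mm²; R_n = 469 × 706.9 × 2 × 1 / 1000 = 663 kN → 0.75 × 663 = 497 kN.
Bearing: edge l_c = 58.5, r_n = 140.4 kN; interior l_c = 92, r_n = 144 kN; R_n = 140.4 + 1·144 = 284.4 kN → 213 kN.
Block shear: A_gv = 1000, A_nv = 737.5, A_nt = 212.5 mm²; R_n = min(0.6F_uA_nv, 0.6F_yA_gv) + U_bs·F_u·A_nt = 235 kN → 176 kN.
Block shear governs: 176 kN.

176 kN (block shear governs)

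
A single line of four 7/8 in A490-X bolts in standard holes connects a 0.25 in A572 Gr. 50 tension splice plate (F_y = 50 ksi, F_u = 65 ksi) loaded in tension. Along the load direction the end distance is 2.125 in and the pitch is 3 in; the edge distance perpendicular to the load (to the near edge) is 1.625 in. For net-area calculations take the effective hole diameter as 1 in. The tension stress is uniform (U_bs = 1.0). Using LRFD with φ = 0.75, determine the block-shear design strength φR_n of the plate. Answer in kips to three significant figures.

Shear plane L_v = 2.125 + 3·3 = 11.12 in; A_gv = 11.12 × 0.25 = 2.781 in².
A_nv = (11.12 − 3.5·1) × 0.25 = 1.906 in².
A_nt = (1.625 − 0.5·1) × 0.25 = 0.2812 in².
0.6 F_u A_nv = 74.34 kips; 0.6 F_y A_gv = 83.44 kips → shear rupture governs the shear term.
R_n = 74.34 + 1.0 × 65 × 0.2812 = 92.62 kips.
Design strength φR_n = 0.75 × 92.62 = 69.5 kips.

69.5 kips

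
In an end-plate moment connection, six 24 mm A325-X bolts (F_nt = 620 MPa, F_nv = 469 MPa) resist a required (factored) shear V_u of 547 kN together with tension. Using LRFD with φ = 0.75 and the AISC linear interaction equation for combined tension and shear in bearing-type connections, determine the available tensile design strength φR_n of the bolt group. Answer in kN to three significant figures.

918 kN

A_b = π·24²/4 = 452.4 mm²; f_rv = 547 × 1000 / (6 × 452.4) = 201.5 MPa.
F'_nt = 1.3 F_nt − (F_nt / φF_nv) f_rv = 1.3·620 − (620/(0.75·469))·201.5 = 450.8 MPa, capped at F_nt → F'_nt = 450.8 MPa.
R_n = F'_nt · A_b · n = 450.8 × 452.4 × 6 / 1000 = 1224 kN.
Design strength φR_n = 0.75 × 1224 = 918 kN.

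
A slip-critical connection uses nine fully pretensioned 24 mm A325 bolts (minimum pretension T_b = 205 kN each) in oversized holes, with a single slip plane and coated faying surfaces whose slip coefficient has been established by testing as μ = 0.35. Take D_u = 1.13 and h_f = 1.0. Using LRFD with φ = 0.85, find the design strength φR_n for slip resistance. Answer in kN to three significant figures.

620 kN

R_n = μ · D_u · h_f · T_b · n_s · n_b = 0.35 × 1.13 × 1.0 × 205 × 1 × 9 = 729.7 kN.
Design strength φR_n = 0.85 × 729.7 = 620 kN.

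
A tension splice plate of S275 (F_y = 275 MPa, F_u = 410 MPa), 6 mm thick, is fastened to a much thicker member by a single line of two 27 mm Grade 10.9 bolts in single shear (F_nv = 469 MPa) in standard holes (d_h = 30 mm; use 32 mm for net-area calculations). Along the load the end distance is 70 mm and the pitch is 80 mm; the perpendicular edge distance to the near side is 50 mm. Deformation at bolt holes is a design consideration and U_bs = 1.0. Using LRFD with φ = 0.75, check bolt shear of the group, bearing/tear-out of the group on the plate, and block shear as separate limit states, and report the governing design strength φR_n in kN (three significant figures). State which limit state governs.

Bolt shear: A_b = π·27²/4 = 572.6 mm²; R_n = 469 × 572.6 × 2 × 1 / 1000 = 537.1 kN → 0.75 × 537.1 = 403 kN.
Bearing: edge l_c = 55, r_n = 159.4 kN; interior l_c = 50, r_n = 147.6 kN; R_n = 159.4 + 1·147.6 = 307 kN → 230 kN.
Block shear: A_gv = 900, A_nv = 612, A_nt = 204 mm²; R_n = min(0.6F_uA_nv, 0.6F_yA_gv) + U_bs·F_u·A_nt = 232.1 kN → 174 kN.
Block shear governs: 174 kN.

174 kN (block shear governs)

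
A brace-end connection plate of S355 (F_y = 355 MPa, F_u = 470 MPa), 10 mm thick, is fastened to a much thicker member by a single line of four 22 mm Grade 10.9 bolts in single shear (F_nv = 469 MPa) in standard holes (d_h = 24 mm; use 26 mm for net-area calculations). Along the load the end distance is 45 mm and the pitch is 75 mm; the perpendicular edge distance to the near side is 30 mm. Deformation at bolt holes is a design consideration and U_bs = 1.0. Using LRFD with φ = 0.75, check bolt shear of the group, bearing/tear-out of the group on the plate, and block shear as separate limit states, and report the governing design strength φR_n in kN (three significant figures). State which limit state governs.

Bolt shear: A_b = π·22²/4 = 380.1 mm²; R_n = 469 × 380.1 × 4 × 1 / 1000 = 713.1 kN → 0.75 × 713.1 = 535 kN.
Bearing: edge l_c = 33, r_n = 186.1 kN; interior l_c = 51, r_n = 248.2 kN; R_n = 186.1 + 3·248.2 = 930.6 kN → 698 kN.
Block shear: A_gv = 2700, A_nv = 1790, A_nt = 170 mm²; R_n = min(0.6F_uA_nv, 0.6F_yA_gv) + U_bs·F_u·A_nt = 584.7 kN → 439 kN.
Block shear governs: 439 kN.

439 kN (block shear governs)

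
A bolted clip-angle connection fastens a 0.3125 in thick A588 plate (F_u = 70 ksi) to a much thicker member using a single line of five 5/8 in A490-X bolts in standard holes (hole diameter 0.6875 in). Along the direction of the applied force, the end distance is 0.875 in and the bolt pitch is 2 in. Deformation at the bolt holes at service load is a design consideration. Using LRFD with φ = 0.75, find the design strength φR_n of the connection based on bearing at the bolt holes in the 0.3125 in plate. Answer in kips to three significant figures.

109 kips

Per bolt r_n = 1.2 l_c t F_u ≤ 2.4 d t F_u; upper limit = 2.4 × 0.625 × 0.3125 × 70 = 32.81 kips.
Edge bolt: l_c = 0.875 − 0.6875/2 = 0.5312 in → 1.2 × 0.5312 × 0.3125 × 70 = 13.95 → r_n = 13.95 kips.
Interior bolts: l_c = 2 − 0.6875 = 1.312 in → 1.2 × 1.312 × 0.3125 × 70 = 34.45 → r_n = 32.81 kips.
R_n = 1 × 13.95 + 4 × 32.81 = 145.2 kips.
Design strength φR_n = 0.75 × 145.2 = 109 kips.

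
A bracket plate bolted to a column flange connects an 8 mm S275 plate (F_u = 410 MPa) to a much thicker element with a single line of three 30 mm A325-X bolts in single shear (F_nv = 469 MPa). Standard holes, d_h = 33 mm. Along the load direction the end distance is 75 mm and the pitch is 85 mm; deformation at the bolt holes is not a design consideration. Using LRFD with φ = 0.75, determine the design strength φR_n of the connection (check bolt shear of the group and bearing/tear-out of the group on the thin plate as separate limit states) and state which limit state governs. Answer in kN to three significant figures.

Bolt shear: A_b = π·30²/4 = 706.9 mm²; R_n = 469 × 706.9 × 3 × 1 / 1000 = 994.5 kN → 0.75 × 994.5 = 746 kN.
Bearing (1.5 l_c t F_u ≤ 3.0 d t F_u): upper limit = 3.0·30·8·410 / 1000 = 295.2 kN.
  Edge l_c = 75 − 33/2 = 58.5 → r_n = 287.8 kN; interior l_c = 85 − 33 = 52 → r_n = 255.8 kN.
  R_n,bearing = 1·287.8 + 2·255.8 = 799.5 kN → 0.75 × 799.5 = 600 kN.
Bearing governs: 600 kN.

600 kN (bearing governs)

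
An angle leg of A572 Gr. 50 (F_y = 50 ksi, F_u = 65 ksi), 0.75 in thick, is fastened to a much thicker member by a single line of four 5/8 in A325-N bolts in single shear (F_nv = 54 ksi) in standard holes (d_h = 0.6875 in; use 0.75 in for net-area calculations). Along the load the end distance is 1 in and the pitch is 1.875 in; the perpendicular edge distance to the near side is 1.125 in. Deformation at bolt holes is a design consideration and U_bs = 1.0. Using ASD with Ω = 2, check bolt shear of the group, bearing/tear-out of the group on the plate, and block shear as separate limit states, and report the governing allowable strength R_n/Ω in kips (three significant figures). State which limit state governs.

Bolt shear: A_b = π·0.625²/4 = 0.3068 in²; R_n = 54 × 0.3068 × 4 × 1 = 66.27 kips → 66.27 / 2 = 33.1 kips.
Bearing: edge l_c = 0.6562, r_n = 38.39 kips; interior l_c = 1.188, r_n = 69.47 kips; R_n = 38.39 + 3·69.47 = 246.8 kips → 123 kips.
Block shear: A_gv = 4.969, A_nv = 3, A_nt = 0.5625 in²; R_n = min(0.6F_uA_nv, 0.6F_yA_gv) + U_bs·F_u·A_nt = 153.6 kips → 76.8 kips.
Bolt shear governs: 33.1 kips.

33.1 kips (bolt shear governs)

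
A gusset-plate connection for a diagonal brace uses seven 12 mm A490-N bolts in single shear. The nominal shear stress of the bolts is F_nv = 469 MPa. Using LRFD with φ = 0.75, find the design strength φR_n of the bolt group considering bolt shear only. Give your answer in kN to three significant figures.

278 kN

A_b = π × 12² / 4 = 113.1 mm².
R_n = F_nv · A_b · n · n_s = 469 × 113.1 × 7 × 1 / 1000 = 371.3 kN.
Design strength φR_n = 0.75 × 371.3 = 278 kN.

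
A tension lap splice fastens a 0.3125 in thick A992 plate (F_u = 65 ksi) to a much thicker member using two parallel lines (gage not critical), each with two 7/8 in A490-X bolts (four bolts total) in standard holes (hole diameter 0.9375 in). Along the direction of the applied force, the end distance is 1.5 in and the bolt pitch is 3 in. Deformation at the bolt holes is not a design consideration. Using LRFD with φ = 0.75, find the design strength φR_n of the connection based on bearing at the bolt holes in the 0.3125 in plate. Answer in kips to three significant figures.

127 kips

Per bolt r_n = 1.5 l_c t F_u ≤ 3.0 d t F_u; upper limit = 3.0 × 0.875 × 0.3125 × 65 = 53.32 kips.
Edge bolt: l_c = 1.5 − 0.9375/2 = 1.031 in → 1.5 × 1.031 × 0.3125 × 65 = 31.42 → r_n = 31.42 kips.
Interior bolts: l_c = 3 − 0.9375 = 2.062 in → 1.5 × 2.062 × 0.3125 × 65 = 62.84 → r_n = 53.32 kips.
R_n = 2 × 31.42 + 2 × 53.32 = 169.5 kips.
Design strength φR_n = 0.75 × 169.5 = 127 kips.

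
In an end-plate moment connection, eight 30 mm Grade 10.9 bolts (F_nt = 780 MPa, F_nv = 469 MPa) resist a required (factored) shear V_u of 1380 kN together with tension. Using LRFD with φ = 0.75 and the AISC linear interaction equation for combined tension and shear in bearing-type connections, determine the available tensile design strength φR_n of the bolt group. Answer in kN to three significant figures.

A_b = π·30²/4 = 706.9 mm²; f_rv = 1380 × 1000 / (8 × 706.9) = 244 MPa.
F'_nt = 1.3 F_nt − (F_nt / φF_nv) f_rv = 1.3·780 − (780/(0.75·469))·244 = 472.9 MPa, capped at F_nt → F'_nt = 472.9 MPa.
R_n = F'_nt · A_b · n = 472.9 × 706.9 × 8 / 1000 = 2674 kN.
Design strength φR_n = 0.75 × 2674 = 2010 kN.

2010 kN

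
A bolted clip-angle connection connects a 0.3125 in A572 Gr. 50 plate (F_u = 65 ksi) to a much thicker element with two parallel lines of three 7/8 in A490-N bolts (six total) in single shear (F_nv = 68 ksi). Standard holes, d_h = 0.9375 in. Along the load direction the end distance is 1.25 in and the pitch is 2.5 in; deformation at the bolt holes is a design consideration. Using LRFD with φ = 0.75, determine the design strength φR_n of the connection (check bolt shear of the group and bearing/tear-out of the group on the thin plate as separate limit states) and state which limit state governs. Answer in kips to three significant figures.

143 kips (bearing governs)

Bolt shear: A_b = π·0.875²/4 = 0.6013 in²; R_n = 68 × 0.6013 × 6 × 1 = 245.3 kips → 0.75 × 245.3 = 184 kips.
Bearing (1.2 l_c t F_u ≤ 2.4 d t F_u): upper limit = 2.4·0.875·0.3125·65 = 42.66 kips.
  Edge l_c = 1.25 − 0.9375/2 = 0.7812 → r_n = 19.04 kips; interior l_c = 2.5 − 0.9375 = 1.562 → r_n = 38.09 kips.
  R_n,bearing = 2·19.04 + 4·38.09 = 190.4 kips → 0.75 × 190.4 = 143 kips.
Bearing governs: 143 kips.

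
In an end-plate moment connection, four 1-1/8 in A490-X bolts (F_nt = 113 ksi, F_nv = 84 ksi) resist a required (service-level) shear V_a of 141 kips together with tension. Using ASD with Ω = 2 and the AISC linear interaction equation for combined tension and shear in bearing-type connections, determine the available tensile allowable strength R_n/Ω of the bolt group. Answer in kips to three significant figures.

A_b = π·1.125²/4 = 0.994 in²; f_rv = 141 / (4 × 0.994) = 35.46 ksi.
F'_nt = 1.3 F_nt − (Ω F_nt / F_nv) f_rv = 1.3·113 − (2·113/84)·35.46 = 51.49 ksi, capped at F_nt → F'_nt = 51.49 ksi.
R_n = F'_nt · A_b · n = 51.49 × 0.994 × 4 = 204.7 kips.
Allowable strength R_n/Ω = 204.7 / 2 = 102 kips.

102 kips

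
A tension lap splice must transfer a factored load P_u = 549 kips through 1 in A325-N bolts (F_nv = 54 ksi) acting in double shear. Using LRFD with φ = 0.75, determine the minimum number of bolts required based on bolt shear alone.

A_b = π·1²/4 = 0.7854 in².
Per-bolt design strength φR_n = 0.75 × 54 × 0.7854 × 2 = 63.62 kips.
n ≥ 549 / 63.62 = 8.63 → use 9 bolts.

9 bolts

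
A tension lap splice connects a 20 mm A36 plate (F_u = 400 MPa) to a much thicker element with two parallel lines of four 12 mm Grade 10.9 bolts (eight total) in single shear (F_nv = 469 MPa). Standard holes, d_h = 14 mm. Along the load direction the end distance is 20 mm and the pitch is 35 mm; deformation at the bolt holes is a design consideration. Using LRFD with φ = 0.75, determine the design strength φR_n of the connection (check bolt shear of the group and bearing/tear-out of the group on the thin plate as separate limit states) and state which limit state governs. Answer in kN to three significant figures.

318 kN (bolt shear governs)

Bolt shear: A_b = π·12²/4 = 113.1 mm²; R_n = 469 × 113.1 × 8 × 1 / 1000 = 424.3 kN → 0.75 × 424.3 = 318 kN.
Bearing (1.2 l_c t F_u ≤ 2.4 d t F_u): upper limit = 2.4·12·20·400 / 1000 = 230.4 kN.
  Edge l_c = 20 − 14/2 = 13 → r_n = 124.8 kN; interior l_c = 35 − 14 = 21 → r_n = 201.6 kN.
  R_n,bearing = 2·124.8 + 6·201.6 = 1459 kN → 0.75 × 1459 = 1090 kN.
Bolt shear governs: 318 kN.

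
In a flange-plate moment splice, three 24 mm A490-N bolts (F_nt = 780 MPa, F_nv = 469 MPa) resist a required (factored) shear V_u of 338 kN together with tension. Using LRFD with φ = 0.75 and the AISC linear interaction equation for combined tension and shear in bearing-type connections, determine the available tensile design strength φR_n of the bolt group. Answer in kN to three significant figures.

470 kN

A_b = π·24²/4 = 452.4 mm²; f_rv = 338 × 1000 / (3 × 452.4) = 249 MPa.
F'_nt = 1.3 F_nt − (F_nt / φF_nv) f_rv = 1.3·780 − (780/(0.75·469))·249 = 461.7 MPa, capped at F_nt → F'_nt = 461.7 MPa.
R_n = F'_nt · A_b · n = 461.7 × 452.4 × 3 / 1000 = 626.7 kN.
Design strength φR_n = 0.75 × 626.7 = 470 kN.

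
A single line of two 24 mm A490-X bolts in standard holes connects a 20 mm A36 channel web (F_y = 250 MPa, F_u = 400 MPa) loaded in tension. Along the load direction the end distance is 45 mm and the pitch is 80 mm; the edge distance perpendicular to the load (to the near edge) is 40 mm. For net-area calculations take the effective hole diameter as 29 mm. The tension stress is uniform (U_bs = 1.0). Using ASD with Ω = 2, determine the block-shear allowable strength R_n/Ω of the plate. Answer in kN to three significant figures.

Shear plane L_v = 45 + 1·80 = 125 mm; A_gv = 125 × 20 = 2500 mm².
A_nv = (125 − 1.5·29) × 20 = 1630 mm².
A_nt = (40 − 0.5·29) × 20 = 510 mm².
0.6 F_u A_nv = 391.2 kN; 0.6 F_y A_gv = 375 kN → shear yielding governs the shear term.
R_n = 375 + 1.0 × 400 × 510 / 1000 = 579 kN.
Allowable strength R_n/Ω = 579 / 2 = 290 kN.

290 kN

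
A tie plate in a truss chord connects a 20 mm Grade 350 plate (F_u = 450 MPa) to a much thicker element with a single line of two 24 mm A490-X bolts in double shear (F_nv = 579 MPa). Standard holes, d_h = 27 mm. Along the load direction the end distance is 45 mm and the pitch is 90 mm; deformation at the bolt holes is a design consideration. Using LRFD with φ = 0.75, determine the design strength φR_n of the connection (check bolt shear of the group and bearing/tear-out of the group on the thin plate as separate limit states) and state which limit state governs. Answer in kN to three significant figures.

644 kN (bearing governs)

Bolt shear: A_b = π·24²/4 = 452.4 mm²; R_n = 579 × 452.4 × 2 × 2 / 1000 = 1048 kN → 0.75 × 1048 = 786 kN.
Bearing (1.2 l_c t F_u ≤ 2.4 d t F_u): upper limit = 2.4·24·20·450 / 1000 = 518.4 kN.
  Edge l_c = 45 − 27/2 = 31.5 → r_n = 340.2 kN; interior l_c = 90 − 27 = 63 → r_n = 518.4 kN.
  R_n,bearing = 1·340.2 + 1·518.4 = 858.6 kN → 0.75 × 858.6 = 644 kN.
Bearing governs: 644 kN.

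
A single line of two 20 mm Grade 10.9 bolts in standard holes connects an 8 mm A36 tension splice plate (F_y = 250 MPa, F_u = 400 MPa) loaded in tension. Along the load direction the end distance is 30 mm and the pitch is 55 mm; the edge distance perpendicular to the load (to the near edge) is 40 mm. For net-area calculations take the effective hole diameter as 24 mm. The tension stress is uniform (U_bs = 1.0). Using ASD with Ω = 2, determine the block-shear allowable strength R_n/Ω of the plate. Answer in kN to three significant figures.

Shear plane L_v = 30 + 1·55 = 85 mm; A_gv = 85 × 8 = 680 mm².
A_nv = (85 − 1.5·24) × 8 = 392 mm².
A_nt = (40 − 0.5·24) × 8 = 224 mm².
0.6 F_u A_nv = 94.08 kN; 0.6 F_y A_gv = 102 kN → shear rupture governs the shear term.
R_n = 94.08 + 1.0 × 400 × 224 / 1000 = 183.7 kN.
Allowable strength R_n/Ω = 183.7 / 2 = 91.8 kN.

91.8 kN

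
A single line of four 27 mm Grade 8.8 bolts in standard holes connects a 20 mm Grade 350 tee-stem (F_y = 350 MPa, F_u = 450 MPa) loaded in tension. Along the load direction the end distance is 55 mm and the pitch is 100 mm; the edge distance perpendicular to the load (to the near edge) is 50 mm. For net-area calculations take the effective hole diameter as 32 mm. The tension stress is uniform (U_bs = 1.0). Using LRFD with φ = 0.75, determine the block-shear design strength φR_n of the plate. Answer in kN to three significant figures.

Shear plane L_v = 55 + 3·100 = 355 mm; A_gv = 355 × 20 = 7100 mm².
A_nv = (355 − 3.5·32) × 20 = 4860 mm².
A_nt = (50 − 0.5·32) × 20 = 680 mm².
0.6 F_u A_nv = 1312 kN; 0.6 F_y A_gv = 1491 kN → shear rupture governs the shear term.
R_n = 1312 + 1.0 × 450 × 680 / 1000 = 1618 kN.
Design strength φR_n = 0.75 × 1618 = 1210 kN.

1210 kN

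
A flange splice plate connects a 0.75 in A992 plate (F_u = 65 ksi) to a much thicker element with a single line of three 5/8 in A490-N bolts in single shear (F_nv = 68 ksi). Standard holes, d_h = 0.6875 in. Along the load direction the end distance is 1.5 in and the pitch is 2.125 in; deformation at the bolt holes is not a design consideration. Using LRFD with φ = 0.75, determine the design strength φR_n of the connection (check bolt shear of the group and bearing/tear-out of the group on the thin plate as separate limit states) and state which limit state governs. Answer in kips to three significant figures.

46.9 kips (bolt shear governs)

Bolt shear: A_b = π·0.625²/4 = 0.3068 in²; R_n = 68 × 0.3068 × 3 × 1 = 62.59 kips → 0.75 × 62.59 = 46.9 kips.
Bearing (1.5 l_c t F_u ≤ 3.0 d t F_u): upper limit = 3.0·0.625·0.75·65 = 91.41 kips.
  Edge l_c = 1.5 − 0.6875/2 = 1.156 → r_n = 84.55 kips; interior l_c = 2.125 − 0.6875 = 1.438 → r_n = 91.41 kips.
  R_n,bearing = 1·84.55 + 2·91.41 = 267.4 kips → 0.75 × 267.4 = 201 kips.
Bolt shear governs: 46.9 kips.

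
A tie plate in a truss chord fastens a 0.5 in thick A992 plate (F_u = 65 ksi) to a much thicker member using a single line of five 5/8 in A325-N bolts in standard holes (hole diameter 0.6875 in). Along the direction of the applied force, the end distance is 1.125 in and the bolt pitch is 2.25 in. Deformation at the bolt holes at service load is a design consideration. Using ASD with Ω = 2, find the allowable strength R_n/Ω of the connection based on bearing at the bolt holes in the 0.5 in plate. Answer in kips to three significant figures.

113 kips

Per bolt r_n = 1.2 l_c t F_u ≤ 2.4 d t F_u; upper limit = 2.4 × 0.625 × 0.5 × 65 = 48.75 kips.
Edge bolt: l_c = 1.125 − 0.6875/2 = 0.7812 in → 1.2 × 0.7812 × 0.5 × 65 = 30.47 → r_n = 30.47 kips.
Interior bolts: l_c = 2.25 − 0.6875 = 1.562 in → 1.2 × 1.562 × 0.5 × 65 = 60.94 → r_n = 48.75 kips.
R_n = 1 × 30.47 + 4 × 48.75 = 225.5 kips.
Allowable strength R_n/Ω = 225.5 / 2 = 113 kips.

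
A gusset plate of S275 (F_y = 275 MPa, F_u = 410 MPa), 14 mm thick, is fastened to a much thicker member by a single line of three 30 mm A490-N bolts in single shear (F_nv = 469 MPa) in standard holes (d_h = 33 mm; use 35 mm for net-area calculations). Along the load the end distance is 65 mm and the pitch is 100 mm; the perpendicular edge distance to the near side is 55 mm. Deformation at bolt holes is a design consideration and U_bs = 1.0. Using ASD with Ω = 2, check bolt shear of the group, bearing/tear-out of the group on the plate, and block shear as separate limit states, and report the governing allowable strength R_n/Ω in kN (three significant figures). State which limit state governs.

Bolt shear: A_b = π·30²/4 = 706.9 mm²; R_n = 469 × 706.9 × 3 × 1 / 1000 = 994.5 kN → 994.5 / 2 = 497 kN.
Bearing: edge l_c = 48.5, r_n = 334.1 kN; interior l_c = 67, r_n = 413.3 kN; R_n = 334.1 + 2·413.3 = 1161 kN → 580 kN.
Block shear: A_gv = 3710, A_nv = 2485, A_nt = 525 mm²; R_n = min(0.6F_uA_nv, 0.6F_yA_gv) + U_bs·F_u·A_nt = 826.6 kN → 413 kN.
Block shear governs: 413 kN.

413 kN (block shear governs)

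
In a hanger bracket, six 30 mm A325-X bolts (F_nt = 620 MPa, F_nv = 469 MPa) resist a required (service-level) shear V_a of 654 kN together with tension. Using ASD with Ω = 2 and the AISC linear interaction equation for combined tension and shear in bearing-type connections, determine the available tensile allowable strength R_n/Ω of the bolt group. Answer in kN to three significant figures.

A_b = π·30²/4 = 706.9 mm²; f_rv = 654 × 1000 / (6 × 706.9) = 154.2 MPa.
F'_nt = 1.3 F_nt − (Ω F_nt / F_nv) f_rv = 1.3·620 − (2·620/469)·154.2 = 398.3 MPa, capped at F_nt → F'_nt = 398.3 MPa.
R_n = F'_nt · A_b · n = 398.3 × 706.9 × 6 / 1000 = 1689 kN.
Allowable strength R_n/Ω = 1689 / 2 = 845 kN.

845 kN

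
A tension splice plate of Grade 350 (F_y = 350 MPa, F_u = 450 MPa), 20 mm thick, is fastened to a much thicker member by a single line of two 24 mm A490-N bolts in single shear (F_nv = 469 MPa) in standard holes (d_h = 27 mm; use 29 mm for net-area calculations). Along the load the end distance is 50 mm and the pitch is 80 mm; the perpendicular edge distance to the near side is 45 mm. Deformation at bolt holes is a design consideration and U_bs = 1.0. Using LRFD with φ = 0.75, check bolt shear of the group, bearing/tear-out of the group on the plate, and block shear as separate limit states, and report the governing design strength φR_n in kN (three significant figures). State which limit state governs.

Bolt shear: A_b = π·24²/4 = 452.4 mm²; R_n = 469 × 452.4 × 2 × 1 / 1000 = 424.3 kN → 0.75 × 424.3 = 318 kN.
Bearing: edge l_c = 36.5, r_n = 394.2 kN; interior l_c = 53, r_n = 518.4 kN; R_n = 394.2 + 1·518.4 = 912.6 kN → 684 kN.
Block shear: A_gv = 2600, A_nv = 1730, A_nt = 610 mm²; R_n = min(0.6F_uA_nv, 0.6F_yA_gv) + U_bs·F_u·A_nt = 741.6 kN → 556 kN.
Bolt shear governs: 318 kN.

318 kN (bolt shear governs)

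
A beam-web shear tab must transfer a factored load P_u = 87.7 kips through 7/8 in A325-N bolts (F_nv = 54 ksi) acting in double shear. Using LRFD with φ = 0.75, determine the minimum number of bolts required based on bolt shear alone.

2 bolts

A_b = π·0.875²/4 = 0.6013 in².
Per-bolt design strength φR_n = 0.75 × 54 × 0.6013 × 2 = 48.71 kips.
n ≥ 87.7 / 48.71 = 1.801 → use 2 bolts.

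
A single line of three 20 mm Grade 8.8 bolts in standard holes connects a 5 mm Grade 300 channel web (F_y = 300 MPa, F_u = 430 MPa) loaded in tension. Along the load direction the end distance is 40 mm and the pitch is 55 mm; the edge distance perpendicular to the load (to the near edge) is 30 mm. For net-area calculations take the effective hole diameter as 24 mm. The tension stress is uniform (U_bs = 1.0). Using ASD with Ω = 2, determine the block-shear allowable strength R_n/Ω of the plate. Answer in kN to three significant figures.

77.4 kN

Shear plane L_v = 40 + 2·55 = 150 mm; A_gv = 150 × 5 = 750 mm².
A_nv = (150 − 2.5·24) × 5 = 450 mm².
A_nt = (30 − 0.5·24) × 5 = 90 mm².
0.6 F_u A_nv = 116.1 kN; 0.6 F_y A_gv = 135 kN → shear rupture governs the shear term.
R_n = 116.1 + 1.0 × 430 × 90 / 1000 = 154.8 kN.
Allowable strength R_n/Ω = 154.8 / 2 = 77.4 kN.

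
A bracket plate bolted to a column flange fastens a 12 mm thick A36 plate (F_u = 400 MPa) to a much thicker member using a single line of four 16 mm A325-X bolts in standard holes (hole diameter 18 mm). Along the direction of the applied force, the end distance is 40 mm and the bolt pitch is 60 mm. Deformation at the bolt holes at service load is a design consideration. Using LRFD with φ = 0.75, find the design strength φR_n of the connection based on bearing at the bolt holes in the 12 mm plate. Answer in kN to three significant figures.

Per bolt r_n = 1.2 l_c t F_u ≤ 2.4 d t F_u; upper limit = 2.4 × 16 × 12 × 400 / 1000 = 184.3 kN.
Edge bolt: l_c = 40 − 18/2 = 31 mm → 1.2 × 31 × 12 × 400 / 1000 = 178.6 → r_n = 178.6 kN.
Interior bolts: l_c = 60 − 18 = 42 mm → 1.2 × 42 × 12 × 400 / 1000 = 241.9 → r_n = 184.3 kN.
R_n = 1 × 178.6 + 3 × 184.3 = 731.5 kN.
Design strength φR_n = 0.75 × 731.5 = 549 kN.

549 kN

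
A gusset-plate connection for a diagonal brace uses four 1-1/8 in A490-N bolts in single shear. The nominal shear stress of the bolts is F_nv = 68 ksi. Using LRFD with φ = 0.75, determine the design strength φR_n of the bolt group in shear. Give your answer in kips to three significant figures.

A_b = π × 1.125² / 4 = 0.994 in².
R_n = F_nv · A_b · n · n_s = 68 × 0.994 × 4 × 1 = 270.4 kips.
Design strength φR_n = 0.75 × 270.4 = 203 kips.

203 kips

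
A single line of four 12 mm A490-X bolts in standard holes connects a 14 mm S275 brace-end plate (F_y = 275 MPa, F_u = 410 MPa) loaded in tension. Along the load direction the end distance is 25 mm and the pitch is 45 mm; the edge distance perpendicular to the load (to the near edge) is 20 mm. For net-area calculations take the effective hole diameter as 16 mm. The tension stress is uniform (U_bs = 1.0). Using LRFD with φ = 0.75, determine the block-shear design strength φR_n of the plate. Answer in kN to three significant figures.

Shear plane L_v = 25 + 3·45 = 160 mm; A_gv = 160 × 14 = 2240 mm².
A_nv = (160 − 3.5·16) × 14 = 1456 mm².
A_nt = (20 − 0.5·16) × 14 = 168 mm².
0.6 F_u A_nv = 358.2 kN; 0.6 F_y A_gv = 369.6 kN → shear rupture governs the shear term.
R_n = 358.2 + 1.0 × 410 × 168 / 1000 = 427.1 kN.
Design strength φR_n = 0.75 × 427.1 = 320 kN.

320 kN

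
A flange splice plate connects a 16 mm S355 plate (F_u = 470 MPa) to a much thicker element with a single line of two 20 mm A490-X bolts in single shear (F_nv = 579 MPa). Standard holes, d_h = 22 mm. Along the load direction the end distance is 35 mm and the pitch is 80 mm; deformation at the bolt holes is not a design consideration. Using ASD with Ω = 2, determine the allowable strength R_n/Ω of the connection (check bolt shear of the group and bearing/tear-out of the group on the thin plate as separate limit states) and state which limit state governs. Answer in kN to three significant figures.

182 kN (bolt shear governs)

Bolt shear: A_b = π·20²/4 = 314.2 mm²; R_n = 579 × 314.2 × 2 × 1 / 1000 = 363.8 kN → 363.8 / 2 = 182 kN.
Bearing (1.5 l_c t F_u ≤ 3.0 d t F_u): upper limit = 3.0·20·16·470 / 1000 = 451.2 kN.
  Edge l_c = 35 − 22/2 = 24 → r_n = 270.7 kN; interior l_c = 80 − 22 = 58 → r_n = 451.2 kN.
  R_n,bearing = 1·270.7 + 1·451.2 = 721.9 kN → 721.9 / 2 = 361 kN.
Bolt shear governs: 182 kN.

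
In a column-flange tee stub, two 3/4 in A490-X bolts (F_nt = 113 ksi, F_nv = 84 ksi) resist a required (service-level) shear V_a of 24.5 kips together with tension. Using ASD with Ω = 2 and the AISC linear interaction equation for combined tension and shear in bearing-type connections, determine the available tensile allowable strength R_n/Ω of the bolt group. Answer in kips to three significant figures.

31.9 kips

A_b = π·0.75²/4 = 0.4418 in²; f_rv = 24.5 / (2 × 0.4418) = 27.73 ksi.
F'_nt = 1.3 F_nt − (Ω F_nt / F_nv) f_rv = 1.3·113 − (2·113/84)·27.73 = 72.3 ksi, capped at F_nt → F'_nt = 72.3 ksi.
R_n = F'_nt · A_b · n = 72.3 × 0.4418 × 2 = 63.88 kips.
Allowable strength R_n/Ω = 63.88 / 2 = 31.9 kips.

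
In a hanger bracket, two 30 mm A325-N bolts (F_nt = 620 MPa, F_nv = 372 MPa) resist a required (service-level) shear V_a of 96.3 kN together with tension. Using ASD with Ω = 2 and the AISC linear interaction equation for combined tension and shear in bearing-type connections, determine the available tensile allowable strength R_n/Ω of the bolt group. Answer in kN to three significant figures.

409 kN

A_b = π·30²/4 = 706.9 mm²; f_rv = 96.3 × 1000 / (2 × 706.9) = 68.12 MPa.
F'_nt = 1.3 F_nt − (Ω F_nt / F_nv) f_rv = 1.3·620 − (2·620/372)·68.12 = 578.9 MPa, capped at F_nt → F'_nt = 578.9 MPa.
R_n = F'_nt · A_b · n = 578.9 × 706.9 × 2 / 1000 = 818.5 kN.
Allowable strength R_n/Ω = 818.5 / 2 = 409 kN.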